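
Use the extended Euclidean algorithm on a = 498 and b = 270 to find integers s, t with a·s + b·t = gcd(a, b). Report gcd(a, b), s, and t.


Euclidean algorithm on (498, 270) — divide until remainder is 0:
  498 = 1 · 270 + 228
  270 = 1 · 228 + 42
  228 = 5 · 42 + 18
  42 = 2 · 18 + 6
  18 = 3 · 6 + 0
gcd(498, 270) = 6.
Track Bezout coefficients alongside the remainders: start with r₀ = 498 = a·1 + b·0 (s = 1, t = 0) and r₁ = 270 = a·0 + b·1 (s = 0, t = 1); each new remainder r_{k+1} = r_{k-1} − q_k·r_k inherits s_{k+1} = s_{k-1} − q_k·s_k, t_{k+1} = t_{k-1} − q_k·t_k, so r_k = a·s_k + b·t_k at every step:
  q = 1: r = 228, s = 1 − 1·0 = 1, t = 0 − 1·1 = -1  (check: 498·1 + 270·(-1) = 228)
  q = 1: r = 42, s = 0 − 1·1 = -1, t = 1 − 1·(-1) = 2  (check: 498·(-1) + 270·2 = 42)
  q = 5: r = 18, s = 1 − 5·(-1) = 6, t = -1 − 5·2 = -11  (check: 498·6 + 270·(-11) = 18)
  q = 2: r = 6, s = -1 − 2·6 = -13, t = 2 − 2·(-11) = 24  (check: 498·(-13) + 270·24 = 6)
The row with r = 6 (the gcd) gives the Bezout coefficients s = -13, t = 24.
Result: 498 · (-13) + 270 · (24) = 6.

gcd(498, 270) = 6; s = -13, t = 24 (check: 498·(-13) + 270·24 = 6).


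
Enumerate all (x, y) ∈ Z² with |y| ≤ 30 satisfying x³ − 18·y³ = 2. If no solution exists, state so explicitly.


The equation is x³ - 18y³ = 2. For fixed y, x³ = 18·y³ + 2, so a solution requires the RHS to be a perfect cube.
Strategy: iterate y from -30 to 30, compute RHS = 18·y³ + 2, and check whether it is a (positive or negative) perfect cube.
Check small values of y:
  y = 0: RHS = 2 is not a perfect cube.
  y = 1: RHS = 20 is not a perfect cube.
  y = -1: RHS = -16 is not a perfect cube.
  y = 2: RHS = 146 is not a perfect cube.
  y = -2: RHS = -142 is not a perfect cube.
  y = 3: RHS = 488 is not a perfect cube.
  y = -3: RHS = -484 is not a perfect cube.
Continuing the search up to |y| = 30 finds no solutions either.
No (x, y) in the scanned range satisfies the equation.

No integer solutions with |y| ≤ 30.


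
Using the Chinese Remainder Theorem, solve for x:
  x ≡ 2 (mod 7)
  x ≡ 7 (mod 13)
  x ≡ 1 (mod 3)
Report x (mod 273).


Moduli 7, 13, 3 are pairwise coprime; by CRT there is a unique solution modulo M = 7 · 13 · 3 = 273.
Solve pairwise, accumulating the modulus:
  Start with x ≡ 2 (mod 7).
  Combine with x ≡ 7 (mod 13): since gcd(7, 13) = 1, we get a unique residue mod 91.
    Write x = 2 + 7·t and substitute into x ≡ 7 (mod 13): 7·t ≡ 7 − 2 = 5 (mod 13).
    The inverse of 7 mod 13 is 2 (since 7·2 = 14 = 1·13 + 1), so t ≡ 2·5 = 10 ≡ 10 (mod 13).
    Then x = 2 + 7·10 = 72, valid modulo lcm(7, 13) = 91: x ≡ 72 (mod 91).
  Combine with x ≡ 1 (mod 3): since gcd(91, 3) = 1, we get a unique residue mod 273.
    Write x = 72 + 91·t and substitute into x ≡ 1 (mod 3): 91·t ≡ 1 − 72 = -71 (mod 3).
    Reduce coefficients mod 3: 1·t ≡ 1 (mod 3).
    So t ≡ 1 (mod 3).
    Then x = 72 + 91·1 = 163, valid modulo lcm(91, 3) = 273: x ≡ 163 (mod 273).
Verify: 163 mod 7 = 2 ✓, 163 mod 13 = 7 ✓, 163 mod 3 = 1 ✓.

x ≡ 163 (mod 273).


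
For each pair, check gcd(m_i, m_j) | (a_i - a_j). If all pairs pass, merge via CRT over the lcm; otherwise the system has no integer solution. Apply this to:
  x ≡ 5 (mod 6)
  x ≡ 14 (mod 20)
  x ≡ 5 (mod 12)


Moduli 6, 20, 12 are not pairwise coprime, so CRT works modulo lcm(m_i) when all pairwise compatibility conditions hold.
Pairwise compatibility: gcd(m_i, m_j) must divide a_i - a_j for every pair.
Merge one congruence at a time:
  Start: x ≡ 5 (mod 6).
  Combine with x ≡ 14 (mod 20): gcd(6, 20) = 2, and 14 - 5 = 9 is NOT divisible by 2.
    ⇒ system is inconsistent (no integer solution).

No solution (the system is inconsistent).


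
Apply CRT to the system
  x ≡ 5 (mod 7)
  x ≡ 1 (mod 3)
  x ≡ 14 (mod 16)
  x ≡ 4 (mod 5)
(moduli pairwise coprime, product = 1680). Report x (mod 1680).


Product of moduli M = 7 · 3 · 16 · 5 = 1680.
Merge one congruence at a time:
  Start: x ≡ 5 (mod 7).
  Combine with x ≡ 1 (mod 3); new modulus lcm = 21.
    Write x = 5 + 7·t and substitute into x ≡ 1 (mod 3): 7·t ≡ 1 − 5 = -4 (mod 3).
    Reduce coefficients mod 3: 1·t ≡ 2 (mod 3).
    So t ≡ 2 (mod 3).
    Then x = 5 + 7·2 = 19, valid modulo lcm(7, 3) = 21: x ≡ 19 (mod 21).
  Combine with x ≡ 14 (mod 16); new modulus lcm = 336.
    Write x = 19 + 21·t and substitute into x ≡ 14 (mod 16): 21·t ≡ 14 − 19 = -5 (mod 16).
    Reduce coefficients mod 16: 5·t ≡ 11 (mod 16).
    The inverse of 5 mod 16 is 13 (since 5·13 = 65 = 4·16 + 1), so t ≡ 13·11 = 143 ≡ 15 (mod 16).
    Then x = 19 + 21·15 = 334, valid modulo lcm(21, 16) = 336: x ≡ 334 (mod 336).
  Combine with x ≡ 4 (mod 5); new modulus lcm = 1680.
    Write x = 334 + 336·t and substitute into x ≡ 4 (mod 5): 336·t ≡ 4 − 334 = -330 (mod 5).
    Reduce coefficients mod 5: 1·t ≡ 0 (mod 5).
    So t ≡ 0 (mod 5).
    Then x = 334 + 336·0 = 334, valid modulo lcm(336, 5) = 1680: x ≡ 334 (mod 1680).
Verify against each original: 334 mod 7 = 5, 334 mod 3 = 1, 334 mod 16 = 14, 334 mod 5 = 4.

x ≡ 334 (mod 1680).


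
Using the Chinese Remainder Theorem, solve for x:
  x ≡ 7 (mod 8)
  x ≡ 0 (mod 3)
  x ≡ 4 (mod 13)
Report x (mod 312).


Moduli 8, 3, 13 are pairwise coprime; by CRT there is a unique solution modulo M = 8 · 3 · 13 = 312.
Solve pairwise, accumulating the modulus:
  Start with x ≡ 7 (mod 8).
  Combine with x ≡ 0 (mod 3): since gcd(8, 3) = 1, we get a unique residue mod 24.
    Write x = 7 + 8·t and substitute into x ≡ 0 (mod 3): 8·t ≡ 0 − 7 = -7 (mod 3).
    Reduce coefficients mod 3: 2·t ≡ 2 (mod 3).
    The inverse of 2 mod 3 is 2 (since 2·2 = 4 = 1·3 + 1), so t ≡ 2·2 = 4 ≡ 1 (mod 3).
    Then x = 7 + 8·1 = 15, valid modulo lcm(8, 3) = 24: x ≡ 15 (mod 24).
  Combine with x ≡ 4 (mod 13): since gcd(24, 13) = 1, we get a unique residue mod 312.
    Write x = 15 + 24·t and substitute into x ≡ 4 (mod 13): 24·t ≡ 4 − 15 = -11 (mod 13).
    Reduce coefficients mod 13: 11·t ≡ 2 (mod 13).
    The inverse of 11 mod 13 is 6 (since 11·6 = 66 = 5·13 + 1), so t ≡ 6·2 = 12 ≡ 12 (mod 13).
    Then x = 15 + 24·12 = 303, valid modulo lcm(24, 13) = 312: x ≡ 303 (mod 312).
Verify: 303 mod 8 = 7 ✓, 303 mod 3 = 0 ✓, 303 mod 13 = 4 ✓.

x ≡ 303 (mod 312).


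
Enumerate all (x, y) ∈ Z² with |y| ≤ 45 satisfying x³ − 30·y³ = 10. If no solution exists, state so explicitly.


The equation is x³ - 30y³ = 10. For fixed y, x³ = 30·y³ + 10, so a solution requires the RHS to be a perfect cube.
Strategy: iterate y from -45 to 45, compute RHS = 30·y³ + 10, and check whether it is a (positive or negative) perfect cube.
Check small values of y:
  y = 0: RHS = 10 is not a perfect cube.
  y = 1: RHS = 40 is not a perfect cube.
  y = -1: RHS = -20 is not a perfect cube.
  y = 2: RHS = 250 is not a perfect cube.
  y = -2: RHS = -230 is not a perfect cube.
  y = 3: RHS = 820 is not a perfect cube.
  y = -3: RHS = -800 is not a perfect cube.
Continuing the search up to |y| = 45 finds no solutions either.
No (x, y) in the scanned range satisfies the equation.

No integer solutions with |y| ≤ 45.


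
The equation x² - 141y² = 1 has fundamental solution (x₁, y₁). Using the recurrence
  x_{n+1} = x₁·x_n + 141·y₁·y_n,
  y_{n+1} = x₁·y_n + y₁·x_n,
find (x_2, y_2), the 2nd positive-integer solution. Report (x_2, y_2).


Step 1: Find the fundamental solution (x₁, y₁) of x² - 141y² = 1.
  Expand √141 as a continued fraction. a₀ = ⌊√141⌋ = 11; iterate m_{k+1} = d_k·a_k − m_k, d_{k+1} = (141 − m_{k+1}²)/d_k, a_{k+1} = ⌊(a₀ + m_{k+1})/d_{k+1}⌋ (starting m₀ = 0, d₀ = 1), with convergents p_k = a_k·p_{k-1} + p_{k-2}, q_k = a_k·q_{k-1} + q_{k-2} (p₋₁ = 1, q₋₁ = 0):
  k = 0: a₀ = 11; p₀/q₀ = 11/1; p₀² − 141·q₀² = 121 − 141 = -20.
  k = 1: m = 11, d = 20, a = ⌊(11 + 11)/20⌋ = 1; p/q = (1·11 + 1)/(1·1 + 0) = 12/1; p² − 141·q² = 144 − 141 = 3.
  k = 2: m = 9, d = 3, a = ⌊(11 + 9)/3⌋ = 6; p/q = (6·12 + 11)/(6·1 + 1) = 83/7; p² − 141·q² = 6889 − 6909 = -20.
  k = 3: m = 9, d = 20, a = ⌊(11 + 9)/20⌋ = 1; p/q = (1·83 + 12)/(1·7 + 1) = 95/8; p² − 141·q² = 9025 − 9024 = 1.
  The first convergent with p² − 141·q² = 1 gives the fundamental solution (x₁, y₁) = (95, 8).
Step 2: Apply the recurrence (x_{n+1}, y_{n+1}) = (x₁x_n + 141y₁y_n, x₁y_n + y₁x_n) repeatedly.
  From (x_1, y_1) = (95, 8): x_2 = 95·95 + 141·8·8 = 18049; y_2 = 95·8 + 8·95 = 1520.
Step 3: Verify x_2² - 141·y_2² = 325766401 - 325766400 = 1 (should be 1). ✓

(x_1, y_1) = (95, 8); (x_2, y_2) = (18049, 1520).


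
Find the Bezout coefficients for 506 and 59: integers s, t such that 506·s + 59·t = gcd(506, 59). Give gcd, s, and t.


Euclidean algorithm on (506, 59) — divide until remainder is 0:
  506 = 8 · 59 + 34
  59 = 1 · 34 + 25
  34 = 1 · 25 + 9
  25 = 2 · 9 + 7
  9 = 1 · 7 + 2
  7 = 3 · 2 + 1
  2 = 2 · 1 + 0
gcd(506, 59) = 1.
Track Bezout coefficients alongside the remainders: start with r₀ = 506 = a·1 + b·0 (s = 1, t = 0) and r₁ = 59 = a·0 + b·1 (s = 0, t = 1); each new remainder r_{k+1} = r_{k-1} − q_k·r_k inherits s_{k+1} = s_{k-1} − q_k·s_k, t_{k+1} = t_{k-1} − q_k·t_k, so r_k = a·s_k + b·t_k at every step:
  q = 8: r = 34, s = 1 − 8·0 = 1, t = 0 − 8·1 = -8  (check: 506·1 + 59·(-8) = 34)
  q = 1: r = 25, s = 0 − 1·1 = -1, t = 1 − 1·(-8) = 9  (check: 506·(-1) + 59·9 = 25)
  q = 1: r = 9, s = 1 − 1·(-1) = 2, t = -8 − 1·9 = -17  (check: 506·2 + 59·(-17) = 9)
  q = 2: r = 7, s = -1 − 2·2 = -5, t = 9 − 2·(-17) = 43  (check: 506·(-5) + 59·43 = 7)
  q = 1: r = 2, s = 2 − 1·(-5) = 7, t = -17 − 1·43 = -60  (check: 506·7 + 59·(-60) = 2)
  q = 3: r = 1, s = -5 − 3·7 = -26, t = 43 − 3·(-60) = 223  (check: 506·(-26) + 59·223 = 1)
The row with r = 1 (the gcd) gives the Bezout coefficients s = -26, t = 223.
Result: 506 · (-26) + 59 · (223) = 1.

gcd(506, 59) = 1; s = -26, t = 223 (check: 506·(-26) + 59·223 = 1).


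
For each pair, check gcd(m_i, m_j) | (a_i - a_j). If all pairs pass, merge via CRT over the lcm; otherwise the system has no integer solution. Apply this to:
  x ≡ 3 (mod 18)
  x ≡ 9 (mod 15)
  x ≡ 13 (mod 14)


Moduli 18, 15, 14 are not pairwise coprime, so CRT works modulo lcm(m_i) when all pairwise compatibility conditions hold.
Pairwise compatibility: gcd(m_i, m_j) must divide a_i - a_j for every pair.
Merge one congruence at a time:
  Start: x ≡ 3 (mod 18).
  Combine with x ≡ 9 (mod 15): gcd(18, 15) = 3; 9 - 3 = 6, which IS divisible by 3, so compatible.
    Write x = 3 + 18·t and substitute into x ≡ 9 (mod 15): 18·t ≡ 9 − 3 = 6 (mod 15).
    Divide the congruence (and modulus) by g = 3: 6·t ≡ 2 (mod 5).
    Reduce coefficients mod 5: 1·t ≡ 2 (mod 5).
    So t ≡ 2 (mod 5).
    Then x = 3 + 18·2 = 39, valid modulo lcm(18, 15) = 90: x ≡ 39 (mod 90).
  Combine with x ≡ 13 (mod 14): gcd(90, 14) = 2; 13 - 39 = -26, which IS divisible by 2, so compatible.
    Write x = 39 + 90·t and substitute into x ≡ 13 (mod 14): 90·t ≡ 13 − 39 = -26 (mod 14).
    Divide the congruence (and modulus) by g = 2: 45·t ≡ -13 (mod 7).
    Reduce coefficients mod 7: 3·t ≡ 1 (mod 7).
    The inverse of 3 mod 7 is 5 (since 3·5 = 15 = 2·7 + 1), so t ≡ 5·1 = 5 ≡ 5 (mod 7).
    Then x = 39 + 90·5 = 489, valid modulo lcm(90, 14) = 630: x ≡ 489 (mod 630).
Verify: 489 mod 18 = 3, 489 mod 15 = 9, 489 mod 14 = 13.

x ≡ 489 (mod 630).


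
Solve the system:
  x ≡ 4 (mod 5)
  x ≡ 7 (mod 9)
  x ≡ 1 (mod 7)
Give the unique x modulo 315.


Moduli 5, 9, 7 are pairwise coprime; by CRT there is a unique solution modulo M = 5 · 9 · 7 = 315.
Solve pairwise, accumulating the modulus:
  Start with x ≡ 4 (mod 5).
  Combine with x ≡ 7 (mod 9): since gcd(5, 9) = 1, we get a unique residue mod 45.
    Write x = 4 + 5·t and substitute into x ≡ 7 (mod 9): 5·t ≡ 7 − 4 = 3 (mod 9).
    The inverse of 5 mod 9 is 2 (since 5·2 = 10 = 1·9 + 1), so t ≡ 2·3 = 6 ≡ 6 (mod 9).
    Then x = 4 + 5·6 = 34, valid modulo lcm(5, 9) = 45: x ≡ 34 (mod 45).
  Combine with x ≡ 1 (mod 7): since gcd(45, 7) = 1, we get a unique residue mod 315.
    Write x = 34 + 45·t and substitute into x ≡ 1 (mod 7): 45·t ≡ 1 − 34 = -33 (mod 7).
    Reduce coefficients mod 7: 3·t ≡ 2 (mod 7).
    The inverse of 3 mod 7 is 5 (since 3·5 = 15 = 2·7 + 1), so t ≡ 5·2 = 10 ≡ 3 (mod 7).
    Then x = 34 + 45·3 = 169, valid modulo lcm(45, 7) = 315: x ≡ 169 (mod 315).
Verify: 169 mod 5 = 4 ✓, 169 mod 9 = 7 ✓, 169 mod 7 = 1 ✓.

x ≡ 169 (mod 315).


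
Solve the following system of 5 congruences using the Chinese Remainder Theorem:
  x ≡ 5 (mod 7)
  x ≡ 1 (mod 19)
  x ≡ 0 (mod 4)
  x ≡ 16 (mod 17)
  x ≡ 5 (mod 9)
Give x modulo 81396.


Product of moduli M = 7 · 19 · 4 · 17 · 9 = 81396.
Merge one congruence at a time:
  Start: x ≡ 5 (mod 7).
  Combine with x ≡ 1 (mod 19); new modulus lcm = 133.
    Write x = 5 + 7·t and substitute into x ≡ 1 (mod 19): 7·t ≡ 1 − 5 = -4 (mod 19).
    Reduce coefficients mod 19: 7·t ≡ 15 (mod 19).
    The inverse of 7 mod 19 is 11 (since 7·11 = 77 = 4·19 + 1), so t ≡ 11·15 = 165 ≡ 13 (mod 19).
    Then x = 5 + 7·13 = 96, valid modulo lcm(7, 19) = 133: x ≡ 96 (mod 133).
  Combine with x ≡ 0 (mod 4); new modulus lcm = 532.
    Write x = 96 + 133·t and substitute into x ≡ 0 (mod 4): 133·t ≡ 0 − 96 = -96 (mod 4).
    Reduce coefficients mod 4: 1·t ≡ 0 (mod 4).
    So t ≡ 0 (mod 4).
    Then x = 96 + 133·0 = 96, valid modulo lcm(133, 4) = 532: x ≡ 96 (mod 532).
  Combine with x ≡ 16 (mod 17); new modulus lcm = 9044.
    Write x = 96 + 532·t and substitute into x ≡ 16 (mod 17): 532·t ≡ 16 − 96 = -80 (mod 17).
    Reduce coefficients mod 17: 5·t ≡ 5 (mod 17).
    The inverse of 5 mod 17 is 7 (since 5·7 = 35 = 2·17 + 1), so t ≡ 7·5 = 35 ≡ 1 (mod 17).
    Then x = 96 + 532·1 = 628, valid modulo lcm(532, 17) = 9044: x ≡ 628 (mod 9044).
  Combine with x ≡ 5 (mod 9); new modulus lcm = 81396.
    Write x = 628 + 9044·t and substitute into x ≡ 5 (mod 9): 9044·t ≡ 5 − 628 = -623 (mod 9).
    Reduce coefficients mod 9: 8·t ≡ 7 (mod 9).
    The inverse of 8 mod 9 is 8 (since 8·8 = 64 = 7·9 + 1), so t ≡ 8·7 = 56 ≡ 2 (mod 9).
    Then x = 628 + 9044·2 = 18716, valid modulo lcm(9044, 9) = 81396: x ≡ 18716 (mod 81396).
Verify against each original: 18716 mod 7 = 5, 18716 mod 19 = 1, 18716 mod 4 = 0, 18716 mod 17 = 16, 18716 mod 9 = 5.

x ≡ 18716 (mod 81396).


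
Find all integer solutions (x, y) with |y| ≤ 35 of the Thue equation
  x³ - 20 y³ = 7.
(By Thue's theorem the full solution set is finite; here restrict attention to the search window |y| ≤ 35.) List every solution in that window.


The equation is x³ - 20y³ = 7. For fixed y, x³ = 20·y³ + 7, so a solution requires the RHS to be a perfect cube.
Strategy: iterate y from -35 to 35, compute RHS = 20·y³ + 7, and check whether it is a (positive or negative) perfect cube.
Check small values of y:
  y = 0: RHS = 7 is not a perfect cube.
  y = 1: RHS = 27 = (3)³ ⇒ x = 3 works.
  y = -1: RHS = -13 is not a perfect cube.
  y = 2: RHS = 167 is not a perfect cube.
  y = -2: RHS = -153 is not a perfect cube.
  y = 3: RHS = 547 is not a perfect cube.
  y = -3: RHS = -533 is not a perfect cube.
Continuing the search up to |y| = 35 finds no further solutions beyond those listed.
Collected solutions: (3, 1).

Solutions (with |y| ≤ 35): (3, 1).


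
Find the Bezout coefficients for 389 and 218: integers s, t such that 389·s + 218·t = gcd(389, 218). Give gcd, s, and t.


Euclidean algorithm on (389, 218) — divide until remainder is 0:
  389 = 1 · 218 + 171
  218 = 1 · 171 + 47
  171 = 3 · 47 + 30
  47 = 1 · 30 + 17
  30 = 1 · 17 + 13
  17 = 1 · 13 + 4
  13 = 3 · 4 + 1
  4 = 4 · 1 + 0
gcd(389, 218) = 1.
Track Bezout coefficients alongside the remainders: start with r₀ = 389 = a·1 + b·0 (s = 1, t = 0) and r₁ = 218 = a·0 + b·1 (s = 0, t = 1); each new remainder r_{k+1} = r_{k-1} − q_k·r_k inherits s_{k+1} = s_{k-1} − q_k·s_k, t_{k+1} = t_{k-1} − q_k·t_k, so r_k = a·s_k + b·t_k at every step:
  q = 1: r = 171, s = 1 − 1·0 = 1, t = 0 − 1·1 = -1  (check: 389·1 + 218·(-1) = 171)
  q = 1: r = 47, s = 0 − 1·1 = -1, t = 1 − 1·(-1) = 2  (check: 389·(-1) + 218·2 = 47)
  q = 3: r = 30, s = 1 − 3·(-1) = 4, t = -1 − 3·2 = -7  (check: 389·4 + 218·(-7) = 30)
  q = 1: r = 17, s = -1 − 1·4 = -5, t = 2 − 1·(-7) = 9  (check: 389·(-5) + 218·9 = 17)
  q = 1: r = 13, s = 4 − 1·(-5) = 9, t = -7 − 1·9 = -16  (check: 389·9 + 218·(-16) = 13)
  q = 1: r = 4, s = -5 − 1·9 = -14, t = 9 − 1·(-16) = 25  (check: 389·(-14) + 218·25 = 4)
  q = 3: r = 1, s = 9 − 3·(-14) = 51, t = -16 − 3·25 = -91  (check: 389·51 + 218·(-91) = 1)
The row with r = 1 (the gcd) gives the Bezout coefficients s = 51, t = -91.
Result: 389 · (51) + 218 · (-91) = 1.

gcd(389, 218) = 1; s = 51, t = -91 (check: 389·51 + 218·(-91) = 1).


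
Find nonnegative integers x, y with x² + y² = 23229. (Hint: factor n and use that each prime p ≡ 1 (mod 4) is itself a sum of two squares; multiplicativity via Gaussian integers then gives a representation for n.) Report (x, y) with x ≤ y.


Step 1: Factor n = 23229 = 3^2 · 29 · 89.
Step 2: Check the mod-4 condition on each prime factor: 3 ≡ 3 (mod 4), exponent 2 (must be even); 29 ≡ 1 (mod 4), exponent 1; 89 ≡ 1 (mod 4), exponent 1.
All primes ≡ 3 (mod 4) appear to even exponent (or don't appear), so by the two-squares theorem n IS expressible as a sum of two squares.
Step 3: Build a representation. Group n = k² · m with k = 3 and m = 29 · 89 = 2581 (a product of primes ≡ 1 (mod 4)); a representation of m scales to one of n via (k·x)² + (k·y)² = k²(x² + y²). Each prime p ≡ 1 (mod 4) is itself a sum of two squares; find a² by testing p − a² for a perfect square:
  29: 29 − 1² = 28, 29 − 2² = 25 = 5² ⇒ 29 = 2² + 5².
  89: 89 − 1² = 88, 89 − 2² = 85, 89 − 3² = 80, 89 − 4² = 73, 89 − 5² = 64 = 8² ⇒ 89 = 5² + 8².
  Combine using the Brahmagupta–Fibonacci identity (a² + b²)(c² + d²) = (ac − bd)² + (ad + bc)² = (ac + bd)² + (ad − bc)²:
  29 · 89 = 2581: from (2² + 5²)(5² + 8²), take (2·5 − 5·8, 2·8 + 5·5) = (10 − 40, 16 + 25) = (-30, 41); dropping signs (only squares matter) gives (30, 41); check 30² + 41² = 900 + 1681 = 2581 ✓.
  Scale by k = 3: (3·30, 3·41) = (90, 123).
Step 4: Order so x ≤ y and verify: 90² + 123² = 8100 + 15129 = 23229 = n. ✓

n = 23229 = 90² + 123² (one valid representation with x ≤ y).


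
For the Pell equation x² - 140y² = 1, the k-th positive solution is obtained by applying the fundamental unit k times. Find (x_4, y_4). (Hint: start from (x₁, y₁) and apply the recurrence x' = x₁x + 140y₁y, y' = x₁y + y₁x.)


Step 1: Find the fundamental solution (x₁, y₁) of x² - 140y² = 1.
  Expand √140 as a continued fraction. a₀ = ⌊√140⌋ = 11; iterate m_{k+1} = d_k·a_k − m_k, d_{k+1} = (140 − m_{k+1}²)/d_k, a_{k+1} = ⌊(a₀ + m_{k+1})/d_{k+1}⌋ (starting m₀ = 0, d₀ = 1), with convergents p_k = a_k·p_{k-1} + p_{k-2}, q_k = a_k·q_{k-1} + q_{k-2} (p₋₁ = 1, q₋₁ = 0):
  k = 0: a₀ = 11; p₀/q₀ = 11/1; p₀² − 140·q₀² = 121 − 140 = -19.
  k = 1: m = 11, d = 19, a = ⌊(11 + 11)/19⌋ = 1; p/q = (1·11 + 1)/(1·1 + 0) = 12/1; p² − 140·q² = 144 − 140 = 4.
  k = 2: m = 8, d = 4, a = ⌊(11 + 8)/4⌋ = 4; p/q = (4·12 + 11)/(4·1 + 1) = 59/5; p² − 140·q² = 3481 − 3500 = -19.
  k = 3: m = 8, d = 19, a = ⌊(11 + 8)/19⌋ = 1; p/q = (1·59 + 12)/(1·5 + 1) = 71/6; p² − 140·q² = 5041 − 5040 = 1.
  The first convergent with p² − 140·q² = 1 gives the fundamental solution (x₁, y₁) = (71, 6).
Step 2: Apply the recurrence (x_{n+1}, y_{n+1}) = (x₁x_n + 140y₁y_n, x₁y_n + y₁x_n) repeatedly.
  From (x_1, y_1) = (71, 6): x_2 = 71·71 + 140·6·6 = 10081; y_2 = 71·6 + 6·71 = 852.
  From (x_2, y_2) = (10081, 852): x_3 = 71·10081 + 140·6·852 = 1431431; y_3 = 71·852 + 6·10081 = 120978.
  From (x_3, y_3) = (1431431, 120978): x_4 = 71·1431431 + 140·6·120978 = 203253121; y_4 = 71·120978 + 6·1431431 = 17178024.
Step 3: Verify x_4² - 140·y_4² = 41311831196240641 - 41311831196240640 = 1 (should be 1). ✓

(x_1, y_1) = (71, 6); (x_4, y_4) = (203253121, 17178024).


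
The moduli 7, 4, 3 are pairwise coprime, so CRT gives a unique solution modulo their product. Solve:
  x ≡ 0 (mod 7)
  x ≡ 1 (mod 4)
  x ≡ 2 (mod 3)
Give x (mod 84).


Moduli 7, 4, 3 are pairwise coprime; by CRT there is a unique solution modulo M = 7 · 4 · 3 = 84.
Solve pairwise, accumulating the modulus:
  Start with x ≡ 0 (mod 7).
  Combine with x ≡ 1 (mod 4): since gcd(7, 4) = 1, we get a unique residue mod 28.
    Write x = 0 + 7·t and substitute into x ≡ 1 (mod 4): 7·t ≡ 1 − 0 = 1 (mod 4).
    Reduce coefficients mod 4: 3·t ≡ 1 (mod 4).
    The inverse of 3 mod 4 is 3 (since 3·3 = 9 = 2·4 + 1), so t ≡ 3·1 = 3 ≡ 3 (mod 4).
    Then x = 0 + 7·3 = 21, valid modulo lcm(7, 4) = 28: x ≡ 21 (mod 28).
  Combine with x ≡ 2 (mod 3): since gcd(28, 3) = 1, we get a unique residue mod 84.
    Write x = 21 + 28·t and substitute into x ≡ 2 (mod 3): 28·t ≡ 2 − 21 = -19 (mod 3).
    Reduce coefficients mod 3: 1·t ≡ 2 (mod 3).
    So t ≡ 2 (mod 3).
    Then x = 21 + 28·2 = 77, valid modulo lcm(28, 3) = 84: x ≡ 77 (mod 84).
Verify: 77 mod 7 = 0 ✓, 77 mod 4 = 1 ✓, 77 mod 3 = 2 ✓.

x ≡ 77 (mod 84).


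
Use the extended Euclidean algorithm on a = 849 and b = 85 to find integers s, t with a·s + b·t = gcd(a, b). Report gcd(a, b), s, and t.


Euclidean algorithm on (849, 85) — divide until remainder is 0:
  849 = 9 · 85 + 84
  85 = 1 · 84 + 1
  84 = 84 · 1 + 0
gcd(849, 85) = 1.
Track Bezout coefficients alongside the remainders: start with r₀ = 849 = a·1 + b·0 (s = 1, t = 0) and r₁ = 85 = a·0 + b·1 (s = 0, t = 1); each new remainder r_{k+1} = r_{k-1} − q_k·r_k inherits s_{k+1} = s_{k-1} − q_k·s_k, t_{k+1} = t_{k-1} − q_k·t_k, so r_k = a·s_k + b·t_k at every step:
  q = 9: r = 84, s = 1 − 9·0 = 1, t = 0 − 9·1 = -9  (check: 849·1 + 85·(-9) = 84)
  q = 1: r = 1, s = 0 − 1·1 = -1, t = 1 − 1·(-9) = 10  (check: 849·(-1) + 85·10 = 1)
The row with r = 1 (the gcd) gives the Bezout coefficients s = -1, t = 10.
Result: 849 · (-1) + 85 · (10) = 1.

gcd(849, 85) = 1; s = -1, t = 10 (check: 849·(-1) + 85·10 = 1).


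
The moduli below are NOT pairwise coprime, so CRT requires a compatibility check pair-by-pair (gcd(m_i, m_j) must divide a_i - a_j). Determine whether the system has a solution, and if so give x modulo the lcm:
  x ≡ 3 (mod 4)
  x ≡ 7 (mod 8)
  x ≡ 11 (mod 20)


Moduli 4, 8, 20 are not pairwise coprime, so CRT works modulo lcm(m_i) when all pairwise compatibility conditions hold.
Pairwise compatibility: gcd(m_i, m_j) must divide a_i - a_j for every pair.
Merge one congruence at a time:
  Start: x ≡ 3 (mod 4).
  Combine with x ≡ 7 (mod 8): gcd(4, 8) = 4; 7 - 3 = 4, which IS divisible by 4, so compatible.
    Write x = 3 + 4·t and substitute into x ≡ 7 (mod 8): 4·t ≡ 7 − 3 = 4 (mod 8).
    Divide the congruence (and modulus) by g = 4: 1·t ≡ 1 (mod 2).
    So t ≡ 1 (mod 2).
    Then x = 3 + 4·1 = 7, valid modulo lcm(4, 8) = 8: x ≡ 7 (mod 8).
  Combine with x ≡ 11 (mod 20): gcd(8, 20) = 4; 11 - 7 = 4, which IS divisible by 4, so compatible.
    Write x = 7 + 8·t and substitute into x ≡ 11 (mod 20): 8·t ≡ 11 − 7 = 4 (mod 20).
    Divide the congruence (and modulus) by g = 4: 2·t ≡ 1 (mod 5).
    The inverse of 2 mod 5 is 3 (since 2·3 = 6 = 1·5 + 1), so t ≡ 3·1 = 3 ≡ 3 (mod 5).
    Then x = 7 + 8·3 = 31, valid modulo lcm(8, 20) = 40: x ≡ 31 (mod 40).
Verify: 31 mod 4 = 3, 31 mod 8 = 7, 31 mod 20 = 11.

x ≡ 31 (mod 40).


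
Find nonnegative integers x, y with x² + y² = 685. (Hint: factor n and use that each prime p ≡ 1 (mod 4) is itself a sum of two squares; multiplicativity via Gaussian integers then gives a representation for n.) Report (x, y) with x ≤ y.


Step 1: Factor n = 685 = 5 · 137.
Step 2: Check the mod-4 condition on each prime factor: 5 ≡ 1 (mod 4), exponent 1; 137 ≡ 1 (mod 4), exponent 1.
All primes ≡ 3 (mod 4) appear to even exponent (or don't appear), so by the two-squares theorem n IS expressible as a sum of two squares.
Step 3: Build a representation. Here n = 5 · 137 is a product of primes ≡ 1 (mod 4). Each prime p ≡ 1 (mod 4) is itself a sum of two squares; find a² by testing p − a² for a perfect square:
  5: 5 − 1² = 4 = 2² ⇒ 5 = 1² + 2².
  137: 137 − 1² = 136, 137 − 2² = 133, 137 − 3² = 128, 137 − 4² = 121 = 11² ⇒ 137 = 4² + 11².
  Combine using the Brahmagupta–Fibonacci identity (a² + b²)(c² + d²) = (ac − bd)² + (ad + bc)² = (ac + bd)² + (ad − bc)²:
  5 · 137 = 685: from (1² + 2²)(4² + 11²), take (1·4 − 2·11, 1·11 + 2·4) = (4 − 22, 11 + 8) = (-18, 19); dropping signs (only squares matter) gives (18, 19); check 18² + 19² = 324 + 361 = 685 ✓.
Step 4: Order so x ≤ y and verify: 18² + 19² = 324 + 361 = 685 = n. ✓

n = 685 = 18² + 19² (one valid representation with x ≤ y).


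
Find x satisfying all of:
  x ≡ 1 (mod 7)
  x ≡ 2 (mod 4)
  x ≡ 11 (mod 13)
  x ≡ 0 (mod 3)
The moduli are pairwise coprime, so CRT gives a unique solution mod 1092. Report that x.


Product of moduli M = 7 · 4 · 13 · 3 = 1092.
Merge one congruence at a time:
  Start: x ≡ 1 (mod 7).
  Combine with x ≡ 2 (mod 4); new modulus lcm = 28.
    Write x = 1 + 7·t and substitute into x ≡ 2 (mod 4): 7·t ≡ 2 − 1 = 1 (mod 4).
    Reduce coefficients mod 4: 3·t ≡ 1 (mod 4).
    The inverse of 3 mod 4 is 3 (since 3·3 = 9 = 2·4 + 1), so t ≡ 3·1 = 3 ≡ 3 (mod 4).
    Then x = 1 + 7·3 = 22, valid modulo lcm(7, 4) = 28: x ≡ 22 (mod 28).
  Combine with x ≡ 11 (mod 13); new modulus lcm = 364.
    Write x = 22 + 28·t and substitute into x ≡ 11 (mod 13): 28·t ≡ 11 − 22 = -11 (mod 13).
    Reduce coefficients mod 13: 2·t ≡ 2 (mod 13).
    The inverse of 2 mod 13 is 7 (since 2·7 = 14 = 1·13 + 1), so t ≡ 7·2 = 14 ≡ 1 (mod 13).
    Then x = 22 + 28·1 = 50, valid modulo lcm(28, 13) = 364: x ≡ 50 (mod 364).
  Combine with x ≡ 0 (mod 3); new modulus lcm = 1092.
    Write x = 50 + 364·t and substitute into x ≡ 0 (mod 3): 364·t ≡ 0 − 50 = -50 (mod 3).
    Reduce coefficients mod 3: 1·t ≡ 1 (mod 3).
    So t ≡ 1 (mod 3).
    Then x = 50 + 364·1 = 414, valid modulo lcm(364, 3) = 1092: x ≡ 414 (mod 1092).
Verify against each original: 414 mod 7 = 1, 414 mod 4 = 2, 414 mod 13 = 11, 414 mod 3 = 0.

x ≡ 414 (mod 1092).


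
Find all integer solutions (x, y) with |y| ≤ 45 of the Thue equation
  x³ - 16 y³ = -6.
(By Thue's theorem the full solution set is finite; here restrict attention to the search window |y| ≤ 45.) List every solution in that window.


The equation is x³ - 16y³ = -6. For fixed y, x³ = 16·y³ − 6, so a solution requires the RHS to be a perfect cube.
Strategy: iterate y from -45 to 45, compute RHS = 16·y³ − 6, and check whether it is a (positive or negative) perfect cube.
Check small values of y:
  y = 0: RHS = -6 is not a perfect cube.
  y = 1: RHS = 10 is not a perfect cube.
  y = -1: RHS = -22 is not a perfect cube.
  y = 2: RHS = 122 is not a perfect cube.
  y = -2: RHS = -134 is not a perfect cube.
  y = 3: RHS = 426 is not a perfect cube.
  y = -3: RHS = -438 is not a perfect cube.
Continuing the search up to |y| = 45 finds no solutions either.
No (x, y) in the scanned range satisfies the equation.

No integer solutions with |y| ≤ 45.


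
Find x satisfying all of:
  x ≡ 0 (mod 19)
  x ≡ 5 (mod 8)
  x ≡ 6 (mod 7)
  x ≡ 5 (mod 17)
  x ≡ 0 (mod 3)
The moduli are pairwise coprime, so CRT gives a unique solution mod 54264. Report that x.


Product of moduli M = 19 · 8 · 7 · 17 · 3 = 54264.
Merge one congruence at a time:
  Start: x ≡ 0 (mod 19).
  Combine with x ≡ 5 (mod 8); new modulus lcm = 152.
    Write x = 0 + 19·t and substitute into x ≡ 5 (mod 8): 19·t ≡ 5 − 0 = 5 (mod 8).
    Reduce coefficients mod 8: 3·t ≡ 5 (mod 8).
    The inverse of 3 mod 8 is 3 (since 3·3 = 9 = 1·8 + 1), so t ≡ 3·5 = 15 ≡ 7 (mod 8).
    Then x = 0 + 19·7 = 133, valid modulo lcm(19, 8) = 152: x ≡ 133 (mod 152).
  Combine with x ≡ 6 (mod 7); new modulus lcm = 1064.
    Write x = 133 + 152·t and substitute into x ≡ 6 (mod 7): 152·t ≡ 6 − 133 = -127 (mod 7).
    Reduce coefficients mod 7: 5·t ≡ 6 (mod 7).
    The inverse of 5 mod 7 is 3 (since 5·3 = 15 = 2·7 + 1), so t ≡ 3·6 = 18 ≡ 4 (mod 7).
    Then x = 133 + 152·4 = 741, valid modulo lcm(152, 7) = 1064: x ≡ 741 (mod 1064).
  Combine with x ≡ 5 (mod 17); new modulus lcm = 18088.
    Write x = 741 + 1064·t and substitute into x ≡ 5 (mod 17): 1064·t ≡ 5 − 741 = -736 (mod 17).
    Reduce coefficients mod 17: 10·t ≡ 12 (mod 17).
    The inverse of 10 mod 17 is 12 (since 10·12 = 120 = 7·17 + 1), so t ≡ 12·12 = 144 ≡ 8 (mod 17).
    Then x = 741 + 1064·8 = 9253, valid modulo lcm(1064, 17) = 18088: x ≡ 9253 (mod 18088).
  Combine with x ≡ 0 (mod 3); new modulus lcm = 54264.
    Write x = 9253 + 18088·t and substitute into x ≡ 0 (mod 3): 18088·t ≡ 0 − 9253 = -9253 (mod 3).
    Reduce coefficients mod 3: 1·t ≡ 2 (mod 3).
    So t ≡ 2 (mod 3).
    Then x = 9253 + 18088·2 = 45429, valid modulo lcm(18088, 3) = 54264: x ≡ 45429 (mod 54264).
Verify against each original: 45429 mod 19 = 0, 45429 mod 8 = 5, 45429 mod 7 = 6, 45429 mod 17 = 5, 45429 mod 3 = 0.

x ≡ 45429 (mod 54264).


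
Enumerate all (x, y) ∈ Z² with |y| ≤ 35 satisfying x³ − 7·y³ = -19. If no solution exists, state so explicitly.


The equation is x³ - 7y³ = -19. For fixed y, x³ = 7·y³ − 19, so a solution requires the RHS to be a perfect cube.
Strategy: iterate y from -35 to 35, compute RHS = 7·y³ − 19, and check whether it is a (positive or negative) perfect cube.
Check small values of y:
  y = 0: RHS = -19 is not a perfect cube.
  y = 1: RHS = -12 is not a perfect cube.
  y = -1: RHS = -26 is not a perfect cube.
  y = 2: RHS = 37 is not a perfect cube.
  y = -2: RHS = -75 is not a perfect cube.
  y = 3: RHS = 170 is not a perfect cube.
  y = -3: RHS = -208 is not a perfect cube.
Continuing the search up to |y| = 35 finds no solutions either.
No (x, y) in the scanned range satisfies the equation.

No integer solutions with |y| ≤ 35.


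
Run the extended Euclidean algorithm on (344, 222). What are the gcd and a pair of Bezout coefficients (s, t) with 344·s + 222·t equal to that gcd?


Euclidean algorithm on (344, 222) — divide until remainder is 0:
  344 = 1 · 222 + 122
  222 = 1 · 122 + 100
  122 = 1 · 100 + 22
  100 = 4 · 22 + 12
  22 = 1 · 12 + 10
  12 = 1 · 10 + 2
  10 = 5 · 2 + 0
gcd(344, 222) = 2.
Track Bezout coefficients alongside the remainders: start with r₀ = 344 = a·1 + b·0 (s = 1, t = 0) and r₁ = 222 = a·0 + b·1 (s = 0, t = 1); each new remainder r_{k+1} = r_{k-1} − q_k·r_k inherits s_{k+1} = s_{k-1} − q_k·s_k, t_{k+1} = t_{k-1} − q_k·t_k, so r_k = a·s_k + b·t_k at every step:
  q = 1: r = 122, s = 1 − 1·0 = 1, t = 0 − 1·1 = -1  (check: 344·1 + 222·(-1) = 122)
  q = 1: r = 100, s = 0 − 1·1 = -1, t = 1 − 1·(-1) = 2  (check: 344·(-1) + 222·2 = 100)
  q = 1: r = 22, s = 1 − 1·(-1) = 2, t = -1 − 1·2 = -3  (check: 344·2 + 222·(-3) = 22)
  q = 4: r = 12, s = -1 − 4·2 = -9, t = 2 − 4·(-3) = 14  (check: 344·(-9) + 222·14 = 12)
  q = 1: r = 10, s = 2 − 1·(-9) = 11, t = -3 − 1·14 = -17  (check: 344·11 + 222·(-17) = 10)
  q = 1: r = 2, s = -9 − 1·11 = -20, t = 14 − 1·(-17) = 31  (check: 344·(-20) + 222·31 = 2)
The row with r = 2 (the gcd) gives the Bezout coefficients s = -20, t = 31.
Result: 344 · (-20) + 222 · (31) = 2.

gcd(344, 222) = 2; s = -20, t = 31 (check: 344·(-20) + 222·31 = 2).


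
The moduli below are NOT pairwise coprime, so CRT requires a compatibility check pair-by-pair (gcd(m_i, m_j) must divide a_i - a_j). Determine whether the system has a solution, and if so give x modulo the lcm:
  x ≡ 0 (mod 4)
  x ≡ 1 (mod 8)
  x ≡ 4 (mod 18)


Moduli 4, 8, 18 are not pairwise coprime, so CRT works modulo lcm(m_i) when all pairwise compatibility conditions hold.
Pairwise compatibility: gcd(m_i, m_j) must divide a_i - a_j for every pair.
Merge one congruence at a time:
  Start: x ≡ 0 (mod 4).
  Combine with x ≡ 1 (mod 8): gcd(4, 8) = 4, and 1 - 0 = 1 is NOT divisible by 4.
    ⇒ system is inconsistent (no integer solution).

No solution (the system is inconsistent).


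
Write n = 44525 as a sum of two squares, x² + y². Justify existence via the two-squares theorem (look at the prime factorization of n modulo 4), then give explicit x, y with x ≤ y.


Step 1: Factor n = 44525 = 5^2 · 13 · 137.
Step 2: Check the mod-4 condition on each prime factor: 5 ≡ 1 (mod 4), exponent 2; 13 ≡ 1 (mod 4), exponent 1; 137 ≡ 1 (mod 4), exponent 1.
All primes ≡ 3 (mod 4) appear to even exponent (or don't appear), so by the two-squares theorem n IS expressible as a sum of two squares.
Step 3: Build a representation. Group n = k² · m with k = 5 and m = 13 · 137 = 1781 (a product of primes ≡ 1 (mod 4)); a representation of m scales to one of n via (k·x)² + (k·y)² = k²(x² + y²). Each prime p ≡ 1 (mod 4) is itself a sum of two squares; find a² by testing p − a² for a perfect square:
  13: 13 − 1² = 12, 13 − 2² = 9 = 3² ⇒ 13 = 2² + 3².
  137: 137 − 1² = 136, 137 − 2² = 133, 137 − 3² = 128, 137 − 4² = 121 = 11² ⇒ 137 = 4² + 11².
  Combine using the Brahmagupta–Fibonacci identity (a² + b²)(c² + d²) = (ac − bd)² + (ad + bc)² = (ac + bd)² + (ad − bc)²:
  13 · 137 = 1781: from (2² + 3²)(4² + 11²), take (2·4 − 3·11, 2·11 + 3·4) = (8 − 33, 22 + 12) = (-25, 34); dropping signs (only squares matter) gives (25, 34); check 25² + 34² = 625 + 1156 = 1781 ✓.
  Scale by k = 5: (5·25, 5·34) = (125, 170).
Step 4: Order so x ≤ y and verify: 125² + 170² = 15625 + 28900 = 44525 = n. ✓

n = 44525 = 125² + 170² (one valid representation with x ≤ y).


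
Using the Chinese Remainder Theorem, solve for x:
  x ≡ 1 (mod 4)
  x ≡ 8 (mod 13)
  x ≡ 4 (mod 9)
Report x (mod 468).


Moduli 4, 13, 9 are pairwise coprime; by CRT there is a unique solution modulo M = 4 · 13 · 9 = 468.
Solve pairwise, accumulating the modulus:
  Start with x ≡ 1 (mod 4).
  Combine with x ≡ 8 (mod 13): since gcd(4, 13) = 1, we get a unique residue mod 52.
    Write x = 1 + 4·t and substitute into x ≡ 8 (mod 13): 4·t ≡ 8 − 1 = 7 (mod 13).
    The inverse of 4 mod 13 is 10 (since 4·10 = 40 = 3·13 + 1), so t ≡ 10·7 = 70 ≡ 5 (mod 13).
    Then x = 1 + 4·5 = 21, valid modulo lcm(4, 13) = 52: x ≡ 21 (mod 52).
  Combine with x ≡ 4 (mod 9): since gcd(52, 9) = 1, we get a unique residue mod 468.
    Write x = 21 + 52·t and substitute into x ≡ 4 (mod 9): 52·t ≡ 4 − 21 = -17 (mod 9).
    Reduce coefficients mod 9: 7·t ≡ 1 (mod 9).
    The inverse of 7 mod 9 is 4 (since 7·4 = 28 = 3·9 + 1), so t ≡ 4·1 = 4 ≡ 4 (mod 9).
    Then x = 21 + 52·4 = 229, valid modulo lcm(52, 9) = 468: x ≡ 229 (mod 468).
Verify: 229 mod 4 = 1 ✓, 229 mod 13 = 8 ✓, 229 mod 9 = 4 ✓.

x ≡ 229 (mod 468).


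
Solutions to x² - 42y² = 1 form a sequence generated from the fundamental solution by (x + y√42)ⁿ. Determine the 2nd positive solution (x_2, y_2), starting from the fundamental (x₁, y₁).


Step 1: Find the fundamental solution (x₁, y₁) of x² - 42y² = 1.
  Expand √42 as a continued fraction. a₀ = ⌊√42⌋ = 6; iterate m_{k+1} = d_k·a_k − m_k, d_{k+1} = (42 − m_{k+1}²)/d_k, a_{k+1} = ⌊(a₀ + m_{k+1})/d_{k+1}⌋ (starting m₀ = 0, d₀ = 1), with convergents p_k = a_k·p_{k-1} + p_{k-2}, q_k = a_k·q_{k-1} + q_{k-2} (p₋₁ = 1, q₋₁ = 0):
  k = 0: a₀ = 6; p₀/q₀ = 6/1; p₀² − 42·q₀² = 36 − 42 = -6.
  k = 1: m = 6, d = 6, a = ⌊(6 + 6)/6⌋ = 2; p/q = (2·6 + 1)/(2·1 + 0) = 13/2; p² − 42·q² = 169 − 168 = 1.
  The first convergent with p² − 42·q² = 1 gives the fundamental solution (x₁, y₁) = (13, 2).
Step 2: Apply the recurrence (x_{n+1}, y_{n+1}) = (x₁x_n + 42y₁y_n, x₁y_n + y₁x_n) repeatedly.
  From (x_1, y_1) = (13, 2): x_2 = 13·13 + 42·2·2 = 337; y_2 = 13·2 + 2·13 = 52.
Step 3: Verify x_2² - 42·y_2² = 113569 - 113568 = 1 (should be 1). ✓

(x_1, y_1) = (13, 2); (x_2, y_2) = (337, 52).


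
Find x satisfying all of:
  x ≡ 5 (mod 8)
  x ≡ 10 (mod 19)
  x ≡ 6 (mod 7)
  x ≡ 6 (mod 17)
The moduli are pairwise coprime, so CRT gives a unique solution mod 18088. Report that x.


Product of moduli M = 8 · 19 · 7 · 17 = 18088.
Merge one congruence at a time:
  Start: x ≡ 5 (mod 8).
  Combine with x ≡ 10 (mod 19); new modulus lcm = 152.
    Write x = 5 + 8·t and substitute into x ≡ 10 (mod 19): 8·t ≡ 10 − 5 = 5 (mod 19).
    The inverse of 8 mod 19 is 12 (since 8·12 = 96 = 5·19 + 1), so t ≡ 12·5 = 60 ≡ 3 (mod 19).
    Then x = 5 + 8·3 = 29, valid modulo lcm(8, 19) = 152: x ≡ 29 (mod 152).
  Combine with x ≡ 6 (mod 7); new modulus lcm = 1064.
    Write x = 29 + 152·t and substitute into x ≡ 6 (mod 7): 152·t ≡ 6 − 29 = -23 (mod 7).
    Reduce coefficients mod 7: 5·t ≡ 5 (mod 7).
    The inverse of 5 mod 7 is 3 (since 5·3 = 15 = 2·7 + 1), so t ≡ 3·5 = 15 ≡ 1 (mod 7).
    Then x = 29 + 152·1 = 181, valid modulo lcm(152, 7) = 1064: x ≡ 181 (mod 1064).
  Combine with x ≡ 6 (mod 17); new modulus lcm = 18088.
    Write x = 181 + 1064·t and substitute into x ≡ 6 (mod 17): 1064·t ≡ 6 − 181 = -175 (mod 17).
    Reduce coefficients mod 17: 10·t ≡ 12 (mod 17).
    The inverse of 10 mod 17 is 12 (since 10·12 = 120 = 7·17 + 1), so t ≡ 12·12 = 144 ≡ 8 (mod 17).
    Then x = 181 + 1064·8 = 8693, valid modulo lcm(1064, 17) = 18088: x ≡ 8693 (mod 18088).
Verify against each original: 8693 mod 8 = 5, 8693 mod 19 = 10, 8693 mod 7 = 6, 8693 mod 17 = 6.

x ≡ 8693 (mod 18088).


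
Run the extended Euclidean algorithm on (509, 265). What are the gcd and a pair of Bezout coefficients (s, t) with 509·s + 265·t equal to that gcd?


Euclidean algorithm on (509, 265) — divide until remainder is 0:
  509 = 1 · 265 + 244
  265 = 1 · 244 + 21
  244 = 11 · 21 + 13
  21 = 1 · 13 + 8
  13 = 1 · 8 + 5
  8 = 1 · 5 + 3
  5 = 1 · 3 + 2
  3 = 1 · 2 + 1
  2 = 2 · 1 + 0
gcd(509, 265) = 1.
Track Bezout coefficients alongside the remainders: start with r₀ = 509 = a·1 + b·0 (s = 1, t = 0) and r₁ = 265 = a·0 + b·1 (s = 0, t = 1); each new remainder r_{k+1} = r_{k-1} − q_k·r_k inherits s_{k+1} = s_{k-1} − q_k·s_k, t_{k+1} = t_{k-1} − q_k·t_k, so r_k = a·s_k + b·t_k at every step:
  q = 1: r = 244, s = 1 − 1·0 = 1, t = 0 − 1·1 = -1  (check: 509·1 + 265·(-1) = 244)
  q = 1: r = 21, s = 0 − 1·1 = -1, t = 1 − 1·(-1) = 2  (check: 509·(-1) + 265·2 = 21)
  q = 11: r = 13, s = 1 − 11·(-1) = 12, t = -1 − 11·2 = -23  (check: 509·12 + 265·(-23) = 13)
  q = 1: r = 8, s = -1 − 1·12 = -13, t = 2 − 1·(-23) = 25  (check: 509·(-13) + 265·25 = 8)
  q = 1: r = 5, s = 12 − 1·(-13) = 25, t = -23 − 1·25 = -48  (check: 509·25 + 265·(-48) = 5)
  q = 1: r = 3, s = -13 − 1·25 = -38, t = 25 − 1·(-48) = 73  (check: 509·(-38) + 265·73 = 3)
  q = 1: r = 2, s = 25 − 1·(-38) = 63, t = -48 − 1·73 = -121  (check: 509·63 + 265·(-121) = 2)
  q = 1: r = 1, s = -38 − 1·63 = -101, t = 73 − 1·(-121) = 194  (check: 509·(-101) + 265·194 = 1)
The row with r = 1 (the gcd) gives the Bezout coefficients s = -101, t = 194.
Result: 509 · (-101) + 265 · (194) = 1.

gcd(509, 265) = 1; s = -101, t = 194 (check: 509·(-101) + 265·194 = 1).


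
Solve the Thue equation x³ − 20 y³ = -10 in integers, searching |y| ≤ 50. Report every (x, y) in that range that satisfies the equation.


The equation is x³ - 20y³ = -10. For fixed y, x³ = 20·y³ − 10, so a solution requires the RHS to be a perfect cube.
Strategy: iterate y from -50 to 50, compute RHS = 20·y³ − 10, and check whether it is a (positive or negative) perfect cube.
Check small values of y:
  y = 0: RHS = -10 is not a perfect cube.
  y = 1: RHS = 10 is not a perfect cube.
  y = -1: RHS = -30 is not a perfect cube.
  y = 2: RHS = 150 is not a perfect cube.
  y = -2: RHS = -170 is not a perfect cube.
  y = 3: RHS = 530 is not a perfect cube.
  y = -3: RHS = -550 is not a perfect cube.
Continuing the search up to |y| = 50 finds no solutions either.
No (x, y) in the scanned range satisfies the equation.

No integer solutions with |y| ≤ 50.
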